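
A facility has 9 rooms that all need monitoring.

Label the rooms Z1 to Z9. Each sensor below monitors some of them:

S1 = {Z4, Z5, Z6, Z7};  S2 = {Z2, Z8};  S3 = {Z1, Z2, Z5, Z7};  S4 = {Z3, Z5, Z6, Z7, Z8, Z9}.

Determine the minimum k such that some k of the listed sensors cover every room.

S1 and S3 and S4 together: S1 ∪ S3 ∪ S4 = {Z1, Z2, Z3, Z4, Z5, Z6, Z7, Z8, Z9} — every room is covered.
Only S3 contains Z1, so S3 is forced; the remaining 5 rooms need at least 2 more sensors (each remaining sensor adds at most 4) — so at least 3 sensors are needed, and 3 is optimal.

3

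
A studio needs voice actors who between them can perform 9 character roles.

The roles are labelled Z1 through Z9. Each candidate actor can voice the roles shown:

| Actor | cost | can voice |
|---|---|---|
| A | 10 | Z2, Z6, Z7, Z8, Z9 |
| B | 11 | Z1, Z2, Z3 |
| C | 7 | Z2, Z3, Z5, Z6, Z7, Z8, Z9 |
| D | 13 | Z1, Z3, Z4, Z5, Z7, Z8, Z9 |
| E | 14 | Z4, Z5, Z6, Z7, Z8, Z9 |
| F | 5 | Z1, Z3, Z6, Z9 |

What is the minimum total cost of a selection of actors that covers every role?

C, D together cover every role (C ∪ D = {Z1, Z2, Z3, Z4, Z5, Z6, Z7, Z8, Z9}); total cost 7 + 13 = 20.
The greedy pick C, F, D costs 25; no covering selection beats 20.

20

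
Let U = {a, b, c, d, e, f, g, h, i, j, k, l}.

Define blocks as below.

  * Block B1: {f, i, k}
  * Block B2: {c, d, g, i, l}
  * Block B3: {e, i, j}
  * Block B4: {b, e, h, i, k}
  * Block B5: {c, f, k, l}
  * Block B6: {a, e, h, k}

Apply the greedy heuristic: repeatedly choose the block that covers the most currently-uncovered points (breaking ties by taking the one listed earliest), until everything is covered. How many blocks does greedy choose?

Greedy: pick B2 (covers 5 new) → pick B4 (covers 4 new) → pick B1 (covers 1 new) → pick B3 (covers 1 new) → pick B6 (covers 1 new). Total picks: 5.

5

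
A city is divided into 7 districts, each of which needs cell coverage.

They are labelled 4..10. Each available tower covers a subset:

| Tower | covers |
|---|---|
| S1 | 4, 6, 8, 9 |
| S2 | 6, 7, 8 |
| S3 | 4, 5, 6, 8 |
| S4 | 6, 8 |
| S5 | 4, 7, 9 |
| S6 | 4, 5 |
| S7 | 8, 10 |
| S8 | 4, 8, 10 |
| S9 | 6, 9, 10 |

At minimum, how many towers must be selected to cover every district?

Take {S2, S3, S9}. Their union is {4, 5, 6, 7, 8, 9, 10}, which is all 7 districts.
No 2 of the 9 towers cover everything (all 36 combinations miss at least one district), so 3 is optimal.

3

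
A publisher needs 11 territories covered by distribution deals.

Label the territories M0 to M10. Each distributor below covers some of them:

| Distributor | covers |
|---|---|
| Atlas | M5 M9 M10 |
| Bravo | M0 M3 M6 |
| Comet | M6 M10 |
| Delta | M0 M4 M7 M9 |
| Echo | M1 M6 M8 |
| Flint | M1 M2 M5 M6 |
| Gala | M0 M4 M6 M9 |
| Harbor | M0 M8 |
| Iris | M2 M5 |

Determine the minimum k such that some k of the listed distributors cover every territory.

5

Take {Atlas, Bravo, Delta, Echo, Iris}. Their union is {M0, M1, M2, M3, M4, M5, M6, M7, M8, M9, M10}, which is all 11 territories.
No 4 of the 9 distributors cover everything (all 126 combinations miss at least one territory), so 5 is optimal.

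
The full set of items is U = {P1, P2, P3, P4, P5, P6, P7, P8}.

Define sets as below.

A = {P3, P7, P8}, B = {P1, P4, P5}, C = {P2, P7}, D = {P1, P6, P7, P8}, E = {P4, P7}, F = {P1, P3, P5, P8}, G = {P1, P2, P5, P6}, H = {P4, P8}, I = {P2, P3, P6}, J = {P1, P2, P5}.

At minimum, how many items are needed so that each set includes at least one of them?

3

Take T = {P2, P4, P8}. Each listed set contains at least one of these, so T is a hitting set of size 3.
No choice of 2 items meets every set, so 3 is the minimum.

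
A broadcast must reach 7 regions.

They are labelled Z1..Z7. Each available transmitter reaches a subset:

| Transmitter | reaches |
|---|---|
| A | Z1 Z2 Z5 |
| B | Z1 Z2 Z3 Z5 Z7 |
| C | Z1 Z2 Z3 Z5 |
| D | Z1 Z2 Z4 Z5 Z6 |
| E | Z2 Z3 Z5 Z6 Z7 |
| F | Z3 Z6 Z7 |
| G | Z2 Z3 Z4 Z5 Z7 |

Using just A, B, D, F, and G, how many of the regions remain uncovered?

0

Union of A, B, D, F, G = {Z1, Z2, Z3, Z4, Z5, Z6, Z7} — that's every region, so 0 are uncovered.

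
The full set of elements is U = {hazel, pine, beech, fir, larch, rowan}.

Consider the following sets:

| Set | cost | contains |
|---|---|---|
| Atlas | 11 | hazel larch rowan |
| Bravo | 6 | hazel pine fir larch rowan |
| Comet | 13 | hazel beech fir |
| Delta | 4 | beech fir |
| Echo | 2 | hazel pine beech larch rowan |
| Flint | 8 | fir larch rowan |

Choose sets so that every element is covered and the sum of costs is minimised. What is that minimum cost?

Delta, Echo together cover every element (Delta ∪ Echo = {hazel, pine, beech, fir, larch, rowan}); total cost 4 + 2 = 6.
No covering selection has total cost below 6.

6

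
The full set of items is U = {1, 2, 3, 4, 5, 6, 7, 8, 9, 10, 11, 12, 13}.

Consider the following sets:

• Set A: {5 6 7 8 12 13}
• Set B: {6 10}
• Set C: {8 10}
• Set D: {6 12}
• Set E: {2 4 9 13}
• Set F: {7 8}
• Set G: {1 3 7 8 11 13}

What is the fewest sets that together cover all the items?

Take {A, C, E, G}. Their union is {1, 2, 3, 4, 5, 6, 7, 8, 9, 10, 11, 12, 13}, which is all 13 items.
Only G contains 1, so G is forced; the remaining 7 items need at least 3 more sets (each remaining set adds at most 3) — so at least 4 sets are needed, and 4 is optimal.

4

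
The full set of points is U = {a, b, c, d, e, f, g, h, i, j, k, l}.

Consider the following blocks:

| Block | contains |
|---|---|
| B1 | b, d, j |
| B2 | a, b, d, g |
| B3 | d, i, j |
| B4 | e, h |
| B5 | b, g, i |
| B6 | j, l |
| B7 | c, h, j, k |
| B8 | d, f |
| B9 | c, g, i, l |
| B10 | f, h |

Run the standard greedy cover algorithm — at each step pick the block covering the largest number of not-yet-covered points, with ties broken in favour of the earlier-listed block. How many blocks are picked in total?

Greedy: pick B2 (covers 4 new) → pick B7 (covers 4 new) → pick B9 (covers 2 new) → pick B4 (covers 1 new) → pick B8 (covers 1 new). Total picks: 5.

5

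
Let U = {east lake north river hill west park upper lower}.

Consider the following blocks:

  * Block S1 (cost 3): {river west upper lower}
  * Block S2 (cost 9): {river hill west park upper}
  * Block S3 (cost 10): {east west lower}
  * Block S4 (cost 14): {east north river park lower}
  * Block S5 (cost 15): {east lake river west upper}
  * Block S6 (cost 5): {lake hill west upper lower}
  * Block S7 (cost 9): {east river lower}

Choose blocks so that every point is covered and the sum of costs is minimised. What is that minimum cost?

S4, S6 together cover every point (S4 ∪ S6 = {east, lake, north, river, hill, west, park, upper, lower}); total cost 14 + 5 = 19.
The greedy pick S1, S6, S4 costs 22; no covering selection beats 19.

19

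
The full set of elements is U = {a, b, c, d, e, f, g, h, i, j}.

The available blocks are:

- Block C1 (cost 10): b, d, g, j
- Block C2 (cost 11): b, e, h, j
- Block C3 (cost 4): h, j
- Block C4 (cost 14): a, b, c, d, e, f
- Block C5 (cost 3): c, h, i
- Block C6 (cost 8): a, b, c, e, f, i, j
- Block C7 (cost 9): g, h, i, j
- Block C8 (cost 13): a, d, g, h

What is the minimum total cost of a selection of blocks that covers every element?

21

C6, C8 together cover every element (C6 ∪ C8 = {a, b, c, d, e, f, g, h, i, j}); total cost 8 + 13 = 21.
No covering selection has total cost below 21.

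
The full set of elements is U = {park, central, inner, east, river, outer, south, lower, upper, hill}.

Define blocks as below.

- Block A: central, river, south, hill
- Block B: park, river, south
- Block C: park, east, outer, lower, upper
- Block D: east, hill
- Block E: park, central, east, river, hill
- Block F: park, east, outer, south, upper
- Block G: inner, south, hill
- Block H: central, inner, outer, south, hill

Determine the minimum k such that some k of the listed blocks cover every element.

Take {C, E, G}. Their union is {park, central, inner, east, river, outer, south, lower, upper, hill}, which is all 10 elements.
Only C contains lower, so C is forced; the remaining 5 elements need at least 2 more blocks (each remaining block adds at most 4) — so at least 3 blocks are needed, and 3 is optimal.

3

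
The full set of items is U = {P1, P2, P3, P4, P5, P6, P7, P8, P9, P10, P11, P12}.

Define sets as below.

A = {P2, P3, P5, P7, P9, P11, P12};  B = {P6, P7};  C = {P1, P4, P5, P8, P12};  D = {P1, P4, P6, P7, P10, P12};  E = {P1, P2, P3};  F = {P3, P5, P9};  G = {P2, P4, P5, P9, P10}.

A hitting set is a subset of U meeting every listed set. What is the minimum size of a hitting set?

3

The 3 items {P2, P5, P7} hit every set.
No choice of 2 items meets every set, so 3 is the minimum.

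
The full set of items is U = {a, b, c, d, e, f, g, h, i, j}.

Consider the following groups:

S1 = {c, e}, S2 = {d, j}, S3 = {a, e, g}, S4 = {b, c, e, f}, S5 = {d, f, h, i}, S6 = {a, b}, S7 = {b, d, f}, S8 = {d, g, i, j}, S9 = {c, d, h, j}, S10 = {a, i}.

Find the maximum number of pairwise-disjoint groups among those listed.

S1, S7, S10 are pairwise disjoint (S1={c,e}; S7={b,d,f}; S10={a,i}).
Every remaining group overlaps one of these, and no 4 of the listed groups are pairwise disjoint, so 3 is the maximum.

3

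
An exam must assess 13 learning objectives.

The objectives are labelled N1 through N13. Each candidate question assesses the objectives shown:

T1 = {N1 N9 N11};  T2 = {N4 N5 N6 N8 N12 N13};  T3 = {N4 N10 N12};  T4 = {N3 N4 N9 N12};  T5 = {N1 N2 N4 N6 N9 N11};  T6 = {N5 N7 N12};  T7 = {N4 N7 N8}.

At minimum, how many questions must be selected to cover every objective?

5

Take {T2, T3, T4, T5, T6}. Their union is {N1, N2, N3, N4, N5, N6, N7, N8, N9, N10, N11, N12, N13}, which is all 13 objectives.
No 4 of the 7 questions cover everything (all 35 combinations miss at least one objective), so 5 is optimal.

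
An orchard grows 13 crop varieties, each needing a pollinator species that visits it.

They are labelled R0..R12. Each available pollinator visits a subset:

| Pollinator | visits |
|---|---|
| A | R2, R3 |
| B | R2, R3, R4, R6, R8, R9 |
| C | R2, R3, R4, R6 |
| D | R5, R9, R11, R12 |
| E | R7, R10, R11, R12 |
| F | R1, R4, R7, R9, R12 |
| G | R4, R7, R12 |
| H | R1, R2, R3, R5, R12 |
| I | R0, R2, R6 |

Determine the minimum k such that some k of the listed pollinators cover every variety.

B and E and H and I together: B ∪ E ∪ H ∪ I = {R0, R1, R2, R3, R4, R5, R6, R7, R8, R9, R10, R11, R12} — every variety is covered.
No 3 of the 9 pollinators cover everything (all 84 combinations miss at least one variety), so 4 is optimal.

4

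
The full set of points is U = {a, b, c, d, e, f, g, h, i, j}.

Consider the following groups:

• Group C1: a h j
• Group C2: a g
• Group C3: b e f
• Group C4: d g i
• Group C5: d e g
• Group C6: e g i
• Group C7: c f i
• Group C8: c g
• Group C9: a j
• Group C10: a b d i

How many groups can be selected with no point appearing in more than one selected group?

3

C1, C3, C8 are pairwise disjoint (C1={a,h,j}; C3={b,e,f}; C8={c,g}).
Every remaining group overlaps one of these, and no 4 of the listed groups are pairwise disjoint, so 3 is the maximum.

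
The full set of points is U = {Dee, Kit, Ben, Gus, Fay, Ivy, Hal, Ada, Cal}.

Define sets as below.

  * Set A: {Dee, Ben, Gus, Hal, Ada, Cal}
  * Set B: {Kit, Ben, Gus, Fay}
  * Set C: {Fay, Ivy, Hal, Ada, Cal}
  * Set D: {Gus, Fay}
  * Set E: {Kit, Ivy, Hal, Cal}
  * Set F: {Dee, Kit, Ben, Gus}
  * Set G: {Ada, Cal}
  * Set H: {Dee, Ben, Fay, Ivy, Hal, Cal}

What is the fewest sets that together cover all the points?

2

Take {C, F}. Their union is {Dee, Kit, Ben, Gus, Fay, Ivy, Hal, Ada, Cal}, which is all 9 points.
No single set has all 9 points (the largest, A, has 6), so 2 is optimal.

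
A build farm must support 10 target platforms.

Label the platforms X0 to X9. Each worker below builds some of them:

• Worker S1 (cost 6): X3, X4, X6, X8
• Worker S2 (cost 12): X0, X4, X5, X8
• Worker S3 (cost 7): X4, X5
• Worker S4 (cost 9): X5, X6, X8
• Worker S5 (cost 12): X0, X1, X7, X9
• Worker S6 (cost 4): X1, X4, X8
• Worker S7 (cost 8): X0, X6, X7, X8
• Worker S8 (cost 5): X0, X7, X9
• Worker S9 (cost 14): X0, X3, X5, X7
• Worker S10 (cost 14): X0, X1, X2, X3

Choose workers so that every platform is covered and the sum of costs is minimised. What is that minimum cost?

32

S4, S6, S8, S10 together cover every platform (S4 ∪ S6 ∪ S8 ∪ S10 = {X0, X1, X2, X3, X4, X5, X6, X7, X8, X9}); total cost 9 + 4 + 5 + 14 = 32.
The greedy pick S6, S8, S1, S3, S10 costs 36; no covering selection beats 32.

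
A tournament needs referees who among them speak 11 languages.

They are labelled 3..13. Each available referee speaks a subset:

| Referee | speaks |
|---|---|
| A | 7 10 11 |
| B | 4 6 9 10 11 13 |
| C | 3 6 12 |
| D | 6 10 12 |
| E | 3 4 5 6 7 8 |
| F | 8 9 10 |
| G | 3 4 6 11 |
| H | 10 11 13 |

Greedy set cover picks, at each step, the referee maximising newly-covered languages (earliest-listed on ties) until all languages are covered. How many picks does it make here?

Greedy: pick B (covers 6 new) → pick E (covers 4 new) → pick C (covers 1 new). Total picks: 3.

3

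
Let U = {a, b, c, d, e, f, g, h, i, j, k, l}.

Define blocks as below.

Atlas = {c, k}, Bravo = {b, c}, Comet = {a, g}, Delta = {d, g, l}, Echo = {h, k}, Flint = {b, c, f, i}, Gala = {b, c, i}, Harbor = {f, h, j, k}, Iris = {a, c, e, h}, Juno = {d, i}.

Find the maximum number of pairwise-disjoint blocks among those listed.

Bravo, Comet, Harbor, Juno are pairwise disjoint (Bravo={b,c}; Comet={a,g}; Harbor={f,h,j,k}; Juno={d,i}).
Every remaining block overlaps one of these, and no 5 of the listed blocks are pairwise disjoint, so 4 is the maximum.

4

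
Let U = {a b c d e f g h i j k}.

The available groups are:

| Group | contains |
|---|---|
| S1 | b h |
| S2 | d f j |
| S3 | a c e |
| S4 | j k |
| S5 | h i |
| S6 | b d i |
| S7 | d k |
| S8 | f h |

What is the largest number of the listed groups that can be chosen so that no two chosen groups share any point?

S3, S4, S6, S8 are pairwise disjoint (S3={a,c,e}; S4={j,k}; S6={b,d,i}; S8={f,h}).
Every remaining group overlaps one of these, and no 5 of the listed groups are pairwise disjoint, so 4 is the maximum.

4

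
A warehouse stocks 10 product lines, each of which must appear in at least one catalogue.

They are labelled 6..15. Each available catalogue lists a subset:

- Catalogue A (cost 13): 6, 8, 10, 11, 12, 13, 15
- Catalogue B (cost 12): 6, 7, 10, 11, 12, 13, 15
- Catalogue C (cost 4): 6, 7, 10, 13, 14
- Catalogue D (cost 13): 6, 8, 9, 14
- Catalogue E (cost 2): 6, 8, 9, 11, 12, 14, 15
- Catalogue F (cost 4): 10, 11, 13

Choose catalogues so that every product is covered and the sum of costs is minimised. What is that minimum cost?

C, E together cover every product (C ∪ E = {6, 7, 8, 9, 10, 11, 12, 13, 14, 15}); total cost 4 + 2 = 6.
No covering selection has total cost below 6.

6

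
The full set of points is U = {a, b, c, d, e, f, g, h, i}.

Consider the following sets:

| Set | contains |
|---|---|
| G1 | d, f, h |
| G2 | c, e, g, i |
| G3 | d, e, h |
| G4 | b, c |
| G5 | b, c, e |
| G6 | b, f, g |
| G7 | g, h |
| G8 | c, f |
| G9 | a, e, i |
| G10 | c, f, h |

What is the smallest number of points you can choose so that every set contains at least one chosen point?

4

Take T = {a, c, f, h}. Each listed set contains at least one of these, so T is a hitting set of size 4.
No choice of 3 points meets every set, so 4 is the minimum.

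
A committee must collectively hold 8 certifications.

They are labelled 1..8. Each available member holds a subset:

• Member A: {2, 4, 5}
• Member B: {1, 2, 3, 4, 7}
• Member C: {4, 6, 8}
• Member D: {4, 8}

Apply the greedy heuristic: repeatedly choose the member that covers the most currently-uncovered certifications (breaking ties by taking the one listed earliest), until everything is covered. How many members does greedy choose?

Greedy: pick B (covers 5 new) → pick C (covers 2 new) → pick A (covers 1 new). Total picks: 3.

3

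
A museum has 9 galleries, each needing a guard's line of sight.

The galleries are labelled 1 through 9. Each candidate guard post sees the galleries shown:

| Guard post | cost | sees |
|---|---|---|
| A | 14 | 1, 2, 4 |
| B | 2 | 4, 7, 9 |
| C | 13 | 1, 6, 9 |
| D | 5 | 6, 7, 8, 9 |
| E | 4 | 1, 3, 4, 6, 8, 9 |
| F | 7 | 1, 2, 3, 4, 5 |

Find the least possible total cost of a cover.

D, F together cover every gallery (D ∪ F = {1, 2, 3, 4, 5, 6, 7, 8, 9}); total cost 5 + 7 = 12.
The greedy pick B, E, F costs 13; no covering selection beats 12.

12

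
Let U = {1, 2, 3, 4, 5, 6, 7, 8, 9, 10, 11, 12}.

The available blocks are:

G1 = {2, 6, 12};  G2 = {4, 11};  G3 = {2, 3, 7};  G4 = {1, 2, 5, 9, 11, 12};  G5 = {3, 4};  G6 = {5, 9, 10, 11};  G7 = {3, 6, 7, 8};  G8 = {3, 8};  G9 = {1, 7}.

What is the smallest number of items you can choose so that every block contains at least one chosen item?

Take H = {3, 6, 7, 11}. Each listed block contains at least one of these, so H is a hitting set of size 4.
The blocks G1, G5, G6, G9 are pairwise disjoint, so any hitting set needs a separate item for each — at least 4. Hence 4 is optimal.

4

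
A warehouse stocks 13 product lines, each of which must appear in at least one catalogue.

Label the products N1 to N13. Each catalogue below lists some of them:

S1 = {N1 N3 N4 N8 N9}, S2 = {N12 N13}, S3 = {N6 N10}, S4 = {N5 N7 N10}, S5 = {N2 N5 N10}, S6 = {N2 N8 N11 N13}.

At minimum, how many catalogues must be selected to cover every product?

5

S1 and S2 and S3 and S4 and S6 together: S1 ∪ S2 ∪ S3 ∪ S4 ∪ S6 = {N1, N2, N3, N4, N5, N6, N7, N8, N9, N10, N11, N12, N13} — every product is covered.
No 4 of the 6 catalogues cover everything (all 15 combinations miss at least one product), so 5 is optimal.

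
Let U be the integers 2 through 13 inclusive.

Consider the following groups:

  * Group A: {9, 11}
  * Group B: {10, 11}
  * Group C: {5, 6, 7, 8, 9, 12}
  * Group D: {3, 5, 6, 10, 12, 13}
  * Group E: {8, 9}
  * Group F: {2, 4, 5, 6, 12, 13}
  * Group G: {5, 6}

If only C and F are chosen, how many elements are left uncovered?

3

Union of C, F = {2, 4, 5, 6, 7, 8, 9, 12, 13}.
Not covered: 3, 10, 11 — 3 elements.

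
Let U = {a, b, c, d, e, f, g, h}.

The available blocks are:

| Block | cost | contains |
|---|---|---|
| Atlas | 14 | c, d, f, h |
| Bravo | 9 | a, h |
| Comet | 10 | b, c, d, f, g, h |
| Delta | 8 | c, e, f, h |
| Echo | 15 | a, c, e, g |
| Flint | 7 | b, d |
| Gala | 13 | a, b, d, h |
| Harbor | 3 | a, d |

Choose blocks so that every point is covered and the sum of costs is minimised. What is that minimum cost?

Comet, Delta, Harbor together cover every point (Comet ∪ Delta ∪ Harbor = {a, b, c, d, e, f, g, h}); total cost 10 + 8 + 3 = 21.
No covering selection has total cost below 21.

21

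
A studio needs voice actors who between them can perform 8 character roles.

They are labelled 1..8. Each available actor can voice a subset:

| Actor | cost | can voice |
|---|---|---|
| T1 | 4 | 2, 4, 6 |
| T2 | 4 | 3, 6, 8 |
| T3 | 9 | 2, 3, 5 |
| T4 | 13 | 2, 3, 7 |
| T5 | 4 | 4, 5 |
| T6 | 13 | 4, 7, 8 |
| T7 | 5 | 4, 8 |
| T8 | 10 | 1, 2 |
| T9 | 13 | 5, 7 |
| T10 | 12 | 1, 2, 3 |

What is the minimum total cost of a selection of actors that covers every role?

31

T2, T4, T5, T8 together cover every role (T2 ∪ T4 ∪ T5 ∪ T8 = {1, 2, 3, 4, 5, 6, 7, 8}); total cost 4 + 13 + 4 + 10 = 31.
The greedy pick T1, T2, T5, T8, T4 costs 35; no covering selection beats 31.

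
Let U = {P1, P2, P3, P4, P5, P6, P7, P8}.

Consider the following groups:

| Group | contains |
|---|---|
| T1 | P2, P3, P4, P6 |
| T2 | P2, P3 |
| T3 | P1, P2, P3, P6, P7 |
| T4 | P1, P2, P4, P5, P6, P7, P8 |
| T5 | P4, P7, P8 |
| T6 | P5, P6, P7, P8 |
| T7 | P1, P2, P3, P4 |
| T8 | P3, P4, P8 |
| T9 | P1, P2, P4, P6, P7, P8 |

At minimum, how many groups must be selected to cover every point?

T3 and T4 cover everything between them: the union {P1, P2, P3, P4, P5, P6, P7, P8} is all of U.
No single group has all 8 points (the largest, T4, has 7), so 2 is optimal.

2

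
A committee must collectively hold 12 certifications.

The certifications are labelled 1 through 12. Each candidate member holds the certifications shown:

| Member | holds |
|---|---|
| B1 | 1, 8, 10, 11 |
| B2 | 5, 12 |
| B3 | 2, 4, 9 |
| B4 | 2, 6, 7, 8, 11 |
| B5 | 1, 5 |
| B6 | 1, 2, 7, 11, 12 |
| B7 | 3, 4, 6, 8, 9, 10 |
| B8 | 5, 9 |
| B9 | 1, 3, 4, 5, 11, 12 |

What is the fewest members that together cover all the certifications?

B2 and B6 and B7 together: B2 ∪ B6 ∪ B7 = {1, 2, 3, 4, 5, 6, 7, 8, 9, 10, 11, 12} — every certification is covered.
No 2 of the 9 members cover everything (all 36 combinations miss at least one certification), so 3 is optimal.

3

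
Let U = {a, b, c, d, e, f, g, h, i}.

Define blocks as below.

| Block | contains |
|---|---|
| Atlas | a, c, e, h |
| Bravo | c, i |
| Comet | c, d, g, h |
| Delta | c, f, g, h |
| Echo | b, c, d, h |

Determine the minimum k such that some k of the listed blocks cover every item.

Atlas, Bravo, Delta, and Echo cover everything between them: the union {a, b, c, d, e, f, g, h, i} is all of U.
Only Atlas contains a, so Atlas is forced; the remaining 5 items need at least 3 more blocks (each remaining block adds at most 2) — so at least 4 blocks are needed, and 4 is optimal.

4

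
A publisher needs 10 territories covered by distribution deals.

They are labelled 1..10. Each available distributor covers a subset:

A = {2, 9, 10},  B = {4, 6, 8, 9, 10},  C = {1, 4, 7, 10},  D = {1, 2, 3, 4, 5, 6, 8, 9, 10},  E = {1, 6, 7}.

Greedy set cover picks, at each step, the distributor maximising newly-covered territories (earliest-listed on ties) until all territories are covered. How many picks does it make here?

2

Greedy: pick D (covers 9 new) → pick C (covers 1 new). Total picks: 2.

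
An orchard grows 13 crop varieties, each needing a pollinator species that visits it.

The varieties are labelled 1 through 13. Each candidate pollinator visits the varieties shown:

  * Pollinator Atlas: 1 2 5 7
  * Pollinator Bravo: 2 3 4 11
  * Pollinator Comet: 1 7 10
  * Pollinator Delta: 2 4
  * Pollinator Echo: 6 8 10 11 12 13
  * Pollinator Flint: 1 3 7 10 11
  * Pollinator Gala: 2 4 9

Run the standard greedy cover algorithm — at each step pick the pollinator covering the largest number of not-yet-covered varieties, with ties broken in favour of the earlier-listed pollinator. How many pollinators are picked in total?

Greedy: pick Echo (covers 6 new) → pick Atlas (covers 4 new) → pick Bravo (covers 2 new) → pick Gala (covers 1 new). Total picks: 4.

4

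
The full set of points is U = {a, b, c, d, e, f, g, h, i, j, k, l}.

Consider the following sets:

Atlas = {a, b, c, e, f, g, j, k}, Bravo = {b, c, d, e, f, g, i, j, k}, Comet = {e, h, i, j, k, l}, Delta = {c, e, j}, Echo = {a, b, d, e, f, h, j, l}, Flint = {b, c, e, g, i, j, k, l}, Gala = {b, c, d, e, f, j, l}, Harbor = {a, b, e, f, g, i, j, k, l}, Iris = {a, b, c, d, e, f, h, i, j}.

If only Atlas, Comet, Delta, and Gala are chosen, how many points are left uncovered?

0

Union of Atlas, Comet, Delta, Gala = {a, b, c, d, e, f, g, h, i, j, k, l} — that's every point, so 0 are uncovered.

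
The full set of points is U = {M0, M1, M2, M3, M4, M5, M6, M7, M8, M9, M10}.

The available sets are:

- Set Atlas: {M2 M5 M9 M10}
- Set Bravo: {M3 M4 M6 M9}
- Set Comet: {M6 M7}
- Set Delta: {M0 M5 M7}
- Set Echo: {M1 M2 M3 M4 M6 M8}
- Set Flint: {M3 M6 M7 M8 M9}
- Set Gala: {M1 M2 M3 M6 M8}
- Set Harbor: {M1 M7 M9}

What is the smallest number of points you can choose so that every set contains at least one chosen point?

3

H = {M1, M7, M9} meets every set (each contains at least one member of H), and |H| = 3.
No choice of 2 points meets every set, so 3 is the minimum.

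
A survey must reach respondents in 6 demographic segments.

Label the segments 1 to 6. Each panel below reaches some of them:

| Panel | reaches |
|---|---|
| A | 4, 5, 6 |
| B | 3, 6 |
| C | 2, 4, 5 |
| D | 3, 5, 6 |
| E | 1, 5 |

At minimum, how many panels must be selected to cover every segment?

B and C and E together: B ∪ C ∪ E = {1, 2, 3, 4, 5, 6} — every segment is covered.
Only E contains 1, so E is forced; the remaining 4 segments need at least 2 more panels (each remaining panel adds at most 2) — so at least 3 panels are needed, and 3 is optimal.

3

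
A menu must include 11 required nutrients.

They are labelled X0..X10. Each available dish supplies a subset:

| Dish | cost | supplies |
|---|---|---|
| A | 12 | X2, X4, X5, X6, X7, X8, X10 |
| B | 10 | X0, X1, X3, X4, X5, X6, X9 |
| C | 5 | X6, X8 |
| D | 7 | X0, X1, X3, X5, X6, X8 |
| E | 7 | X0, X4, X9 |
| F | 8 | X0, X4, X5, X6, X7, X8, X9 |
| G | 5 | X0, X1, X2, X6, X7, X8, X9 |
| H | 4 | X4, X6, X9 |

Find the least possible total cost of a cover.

A, B together cover every nutrient (A ∪ B = {X0, X1, X2, X3, X4, X5, X6, X7, X8, X9, X10}); total cost 12 + 10 = 22.
The greedy pick G, B, A costs 27; no covering selection beats 22.

22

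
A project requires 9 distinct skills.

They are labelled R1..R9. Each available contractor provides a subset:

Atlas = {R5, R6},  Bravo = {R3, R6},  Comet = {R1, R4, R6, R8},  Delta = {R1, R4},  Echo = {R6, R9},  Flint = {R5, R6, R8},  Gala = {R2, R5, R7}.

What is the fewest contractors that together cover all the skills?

4

Bravo and Comet and Echo and Gala together: Bravo ∪ Comet ∪ Echo ∪ Gala = {R1, R2, R3, R4, R5, R6, R7, R8, R9} — every skill is covered.
Only Bravo contains R3, so Bravo is forced; the remaining 7 skills need at least 3 more contractors (each remaining contractor adds at most 3) — so at least 4 contractors are needed, and 4 is optimal.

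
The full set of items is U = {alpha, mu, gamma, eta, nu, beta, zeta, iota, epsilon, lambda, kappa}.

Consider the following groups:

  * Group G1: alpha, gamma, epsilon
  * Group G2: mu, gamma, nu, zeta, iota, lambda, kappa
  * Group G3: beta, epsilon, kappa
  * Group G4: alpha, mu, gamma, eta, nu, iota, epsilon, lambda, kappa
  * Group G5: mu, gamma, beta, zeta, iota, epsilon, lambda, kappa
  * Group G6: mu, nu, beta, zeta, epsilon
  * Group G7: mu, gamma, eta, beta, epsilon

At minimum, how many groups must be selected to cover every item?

G4 and G6 together: G4 ∪ G6 = {alpha, mu, gamma, eta, nu, beta, zeta, iota, epsilon, lambda, kappa} — every item is covered.
No single group has all 11 items (the largest, G4, has 9), so 2 is optimal.

2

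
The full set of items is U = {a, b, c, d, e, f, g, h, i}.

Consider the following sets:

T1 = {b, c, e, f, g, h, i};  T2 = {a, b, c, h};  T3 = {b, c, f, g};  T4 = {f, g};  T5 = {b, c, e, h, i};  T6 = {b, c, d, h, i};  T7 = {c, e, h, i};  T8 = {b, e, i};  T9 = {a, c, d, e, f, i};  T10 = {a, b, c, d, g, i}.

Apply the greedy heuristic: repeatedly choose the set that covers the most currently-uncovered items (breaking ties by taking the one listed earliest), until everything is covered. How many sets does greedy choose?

2

Greedy: pick T1 (covers 7 new) → pick T9 (covers 2 new). Total picks: 2.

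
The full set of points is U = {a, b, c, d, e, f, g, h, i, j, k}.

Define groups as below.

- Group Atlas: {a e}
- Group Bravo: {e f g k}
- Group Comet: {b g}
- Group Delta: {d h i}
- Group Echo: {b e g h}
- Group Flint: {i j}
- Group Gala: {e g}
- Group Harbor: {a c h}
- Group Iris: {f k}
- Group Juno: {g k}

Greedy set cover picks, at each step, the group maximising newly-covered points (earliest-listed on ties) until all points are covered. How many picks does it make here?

5

Greedy: pick Bravo (covers 4 new) → pick Delta (covers 3 new) → pick Harbor (covers 2 new) → pick Comet (covers 1 new) → pick Flint (covers 1 new). Total picks: 5.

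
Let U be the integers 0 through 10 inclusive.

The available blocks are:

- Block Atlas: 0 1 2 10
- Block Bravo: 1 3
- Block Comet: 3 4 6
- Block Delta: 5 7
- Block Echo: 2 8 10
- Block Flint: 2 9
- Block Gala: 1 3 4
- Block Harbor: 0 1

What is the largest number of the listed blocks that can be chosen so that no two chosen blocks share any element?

4

Comet, Delta, Echo, Harbor are pairwise disjoint (Comet={3,4,6}; Delta={5,7}; Echo={2,8,10}; Harbor={0,1}).
Every remaining block overlaps one of these, and no 5 of the listed blocks are pairwise disjoint, so 4 is the maximum.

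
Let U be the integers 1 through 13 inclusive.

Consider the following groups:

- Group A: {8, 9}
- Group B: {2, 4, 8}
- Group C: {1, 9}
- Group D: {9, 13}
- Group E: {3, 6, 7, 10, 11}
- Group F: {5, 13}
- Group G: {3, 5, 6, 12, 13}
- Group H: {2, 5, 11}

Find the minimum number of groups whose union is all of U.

B, C, E, and G cover everything between them: the union {1, 2, 3, 4, 5, 6, 7, 8, 9, 10, 11, 12, 13} is all of U.
Only C contains 1, so C is forced; the remaining 11 points need at least 3 more groups (each remaining group adds at most 5) — so at least 4 groups are needed, and 4 is optimal.

4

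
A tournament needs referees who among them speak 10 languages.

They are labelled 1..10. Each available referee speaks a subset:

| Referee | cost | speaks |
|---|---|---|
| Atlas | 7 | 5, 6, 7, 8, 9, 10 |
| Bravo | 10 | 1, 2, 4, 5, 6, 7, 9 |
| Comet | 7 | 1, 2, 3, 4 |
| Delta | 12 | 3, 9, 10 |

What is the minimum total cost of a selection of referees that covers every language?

Atlas, Comet together cover every language (Atlas ∪ Comet = {1, 2, 3, 4, 5, 6, 7, 8, 9, 10}); total cost 7 + 7 = 14.
No covering selection has total cost below 14.

14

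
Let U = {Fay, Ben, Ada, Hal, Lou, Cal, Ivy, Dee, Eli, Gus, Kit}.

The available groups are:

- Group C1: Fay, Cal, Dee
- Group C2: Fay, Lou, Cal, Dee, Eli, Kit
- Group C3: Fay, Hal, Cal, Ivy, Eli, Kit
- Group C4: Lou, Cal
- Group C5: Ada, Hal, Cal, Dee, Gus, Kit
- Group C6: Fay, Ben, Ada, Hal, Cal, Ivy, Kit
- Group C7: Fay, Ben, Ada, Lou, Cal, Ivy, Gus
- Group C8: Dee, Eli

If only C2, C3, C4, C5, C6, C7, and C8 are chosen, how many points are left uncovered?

0

Union of C2, C3, C4, C5, C6, C7, C8 = {Fay, Ben, Ada, Hal, Lou, Cal, Ivy, Dee, Eli, Gus, Kit} — that's every point, so 0 are uncovered.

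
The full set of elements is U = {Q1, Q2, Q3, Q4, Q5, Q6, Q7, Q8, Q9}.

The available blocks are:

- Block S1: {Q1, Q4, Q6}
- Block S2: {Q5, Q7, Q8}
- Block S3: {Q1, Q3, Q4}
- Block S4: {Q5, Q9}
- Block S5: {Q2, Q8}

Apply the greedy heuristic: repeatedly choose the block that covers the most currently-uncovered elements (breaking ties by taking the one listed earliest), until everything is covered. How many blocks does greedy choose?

5

Greedy: pick S1 (covers 3 new) → pick S2 (covers 3 new) → pick S3 (covers 1 new) → pick S4 (covers 1 new) → pick S5 (covers 1 new). Total picks: 5.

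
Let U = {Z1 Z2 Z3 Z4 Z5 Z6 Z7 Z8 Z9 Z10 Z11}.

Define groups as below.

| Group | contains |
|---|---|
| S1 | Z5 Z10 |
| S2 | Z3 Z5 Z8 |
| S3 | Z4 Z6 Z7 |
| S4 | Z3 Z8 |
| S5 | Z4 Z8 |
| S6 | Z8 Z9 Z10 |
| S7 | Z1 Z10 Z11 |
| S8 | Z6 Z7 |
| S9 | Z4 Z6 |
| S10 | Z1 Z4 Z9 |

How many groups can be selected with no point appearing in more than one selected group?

S1, S4, S8, S10 are pairwise disjoint (S1={Z5,Z10}; S4={Z3,Z8}; S8={Z6,Z7}; S10={Z1,Z4,Z9}).
Every remaining group overlaps one of these, and no 5 of the listed groups are pairwise disjoint, so 4 is the maximum.

4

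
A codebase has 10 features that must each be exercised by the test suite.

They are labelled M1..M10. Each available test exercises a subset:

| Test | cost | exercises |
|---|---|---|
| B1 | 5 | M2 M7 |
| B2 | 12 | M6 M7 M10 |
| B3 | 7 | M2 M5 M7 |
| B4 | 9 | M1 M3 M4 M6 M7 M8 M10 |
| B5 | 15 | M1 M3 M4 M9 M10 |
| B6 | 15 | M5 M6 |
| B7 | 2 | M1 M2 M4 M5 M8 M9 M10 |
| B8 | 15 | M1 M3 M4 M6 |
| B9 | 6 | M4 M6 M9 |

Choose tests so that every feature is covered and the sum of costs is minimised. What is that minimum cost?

B4, B7 together cover every feature (B4 ∪ B7 = {M1, M2, M3, M4, M5, M6, M7, M8, M9, M10}); total cost 9 + 2 = 11.
No covering selection has total cost below 11.

11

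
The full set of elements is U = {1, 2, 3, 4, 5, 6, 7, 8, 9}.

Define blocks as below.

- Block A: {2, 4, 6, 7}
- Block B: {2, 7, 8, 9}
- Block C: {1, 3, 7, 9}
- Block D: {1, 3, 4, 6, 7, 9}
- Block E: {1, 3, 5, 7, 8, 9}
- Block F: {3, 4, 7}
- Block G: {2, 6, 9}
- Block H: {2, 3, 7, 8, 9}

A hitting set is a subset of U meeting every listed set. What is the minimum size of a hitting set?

2

T = {4, 9} meets every block (each contains at least one member of T), and |T| = 2.
The blocks F, G are pairwise disjoint, so any hitting set needs a separate element for each — at least 2. Hence 2 is optimal.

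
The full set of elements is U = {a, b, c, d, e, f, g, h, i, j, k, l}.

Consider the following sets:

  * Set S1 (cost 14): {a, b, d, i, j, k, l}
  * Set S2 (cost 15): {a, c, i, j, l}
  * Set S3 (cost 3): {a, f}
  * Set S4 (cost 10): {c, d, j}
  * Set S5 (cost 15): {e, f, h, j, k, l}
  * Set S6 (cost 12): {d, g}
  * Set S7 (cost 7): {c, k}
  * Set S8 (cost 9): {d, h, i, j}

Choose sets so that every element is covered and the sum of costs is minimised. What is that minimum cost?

48

S1, S5, S6, S7 together cover every element (S1 ∪ S5 ∪ S6 ∪ S7 = {a, b, c, d, e, f, g, h, i, j, k, l}); total cost 14 + 15 + 12 + 7 = 48.
The greedy pick S3, S8, S7, S1, S6, S5 costs 60; no covering selection beats 48.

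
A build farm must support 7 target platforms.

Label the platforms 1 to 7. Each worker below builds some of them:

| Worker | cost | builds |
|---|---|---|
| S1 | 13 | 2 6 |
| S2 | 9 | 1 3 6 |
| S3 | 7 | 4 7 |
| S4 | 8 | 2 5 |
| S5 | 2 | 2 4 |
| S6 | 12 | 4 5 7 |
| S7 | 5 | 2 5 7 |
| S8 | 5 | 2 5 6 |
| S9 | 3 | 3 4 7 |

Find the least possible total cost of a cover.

S2, S5, S7 together cover every platform (S2 ∪ S5 ∪ S7 = {1, 2, 3, 4, 5, 6, 7}); total cost 9 + 2 + 5 = 16.
The greedy pick S5, S9, S8, S2 costs 19; no covering selection beats 16.

16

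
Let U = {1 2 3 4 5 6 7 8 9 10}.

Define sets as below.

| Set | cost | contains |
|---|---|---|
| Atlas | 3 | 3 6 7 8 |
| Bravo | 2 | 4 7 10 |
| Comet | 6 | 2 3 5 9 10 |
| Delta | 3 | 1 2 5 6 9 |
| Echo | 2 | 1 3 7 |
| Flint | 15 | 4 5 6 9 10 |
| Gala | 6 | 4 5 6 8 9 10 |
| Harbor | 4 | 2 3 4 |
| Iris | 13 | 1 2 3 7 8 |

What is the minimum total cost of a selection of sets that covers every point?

8

Atlas, Bravo, Delta together cover every point (Atlas ∪ Bravo ∪ Delta = {1, 2, 3, 4, 5, 6, 7, 8, 9, 10}); total cost 3 + 2 + 3 = 8.
No covering selection has total cost below 8.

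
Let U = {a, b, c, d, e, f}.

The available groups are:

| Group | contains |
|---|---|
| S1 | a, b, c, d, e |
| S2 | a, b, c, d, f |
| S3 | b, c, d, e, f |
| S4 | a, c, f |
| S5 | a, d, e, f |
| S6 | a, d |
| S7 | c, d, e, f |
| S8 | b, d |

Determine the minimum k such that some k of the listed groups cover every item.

2

S2 and S3 together: S2 ∪ S3 = {a, b, c, d, e, f} — every item is covered.
No single group has all 6 items (the largest, S1, has 5), so 2 is optimal.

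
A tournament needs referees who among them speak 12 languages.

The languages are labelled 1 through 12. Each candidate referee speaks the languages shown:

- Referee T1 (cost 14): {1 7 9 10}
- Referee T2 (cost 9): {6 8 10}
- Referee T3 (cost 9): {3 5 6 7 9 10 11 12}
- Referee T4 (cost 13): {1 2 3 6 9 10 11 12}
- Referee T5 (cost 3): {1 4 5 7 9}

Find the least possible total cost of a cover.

T2, T4, T5 together cover every language (T2 ∪ T4 ∪ T5 = {1, 2, 3, 4, 5, 6, 7, 8, 9, 10, 11, 12}); total cost 9 + 13 + 3 = 25.
The greedy pick T5, T3, T2, T4 costs 34; no covering selection beats 25.

25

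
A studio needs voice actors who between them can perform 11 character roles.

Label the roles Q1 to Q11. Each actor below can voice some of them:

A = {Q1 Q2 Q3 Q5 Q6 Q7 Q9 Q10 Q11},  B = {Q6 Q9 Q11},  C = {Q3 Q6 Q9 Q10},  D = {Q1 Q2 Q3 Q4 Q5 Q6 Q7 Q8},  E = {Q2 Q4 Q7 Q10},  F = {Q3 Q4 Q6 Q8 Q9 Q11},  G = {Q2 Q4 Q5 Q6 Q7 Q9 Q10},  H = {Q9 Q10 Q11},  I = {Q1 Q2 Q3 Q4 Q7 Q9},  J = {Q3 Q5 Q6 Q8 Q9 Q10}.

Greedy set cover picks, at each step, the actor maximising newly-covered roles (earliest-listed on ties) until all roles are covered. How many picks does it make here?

2

Greedy: pick A (covers 9 new) → pick D (covers 2 new). Total picks: 2.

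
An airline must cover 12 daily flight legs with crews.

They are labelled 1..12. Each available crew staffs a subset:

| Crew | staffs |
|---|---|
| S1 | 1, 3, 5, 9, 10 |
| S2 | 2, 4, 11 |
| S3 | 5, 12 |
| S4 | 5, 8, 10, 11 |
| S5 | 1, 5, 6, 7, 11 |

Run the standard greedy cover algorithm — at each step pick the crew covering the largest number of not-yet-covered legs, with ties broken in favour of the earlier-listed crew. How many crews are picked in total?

Greedy: pick S1 (covers 5 new) → pick S2 (covers 3 new) → pick S5 (covers 2 new) → pick S3 (covers 1 new) → pick S4 (covers 1 new). Total picks: 5.

5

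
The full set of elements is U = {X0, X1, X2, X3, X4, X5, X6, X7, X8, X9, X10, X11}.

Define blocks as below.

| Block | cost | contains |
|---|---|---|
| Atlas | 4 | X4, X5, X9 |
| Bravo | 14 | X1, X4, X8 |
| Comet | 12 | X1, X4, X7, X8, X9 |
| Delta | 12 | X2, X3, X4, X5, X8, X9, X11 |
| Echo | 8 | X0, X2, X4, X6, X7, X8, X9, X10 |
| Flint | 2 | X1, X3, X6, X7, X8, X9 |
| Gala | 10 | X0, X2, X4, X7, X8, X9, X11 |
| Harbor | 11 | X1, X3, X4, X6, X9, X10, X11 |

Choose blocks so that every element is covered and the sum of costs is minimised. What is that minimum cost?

Delta, Echo, Flint together cover every element (Delta ∪ Echo ∪ Flint = {X0, X1, X2, X3, X4, X5, X6, X7, X8, X9, X10, X11}); total cost 12 + 8 + 2 = 22.
The greedy pick Flint, Atlas, Echo, Gala costs 24; no covering selection beats 22.

22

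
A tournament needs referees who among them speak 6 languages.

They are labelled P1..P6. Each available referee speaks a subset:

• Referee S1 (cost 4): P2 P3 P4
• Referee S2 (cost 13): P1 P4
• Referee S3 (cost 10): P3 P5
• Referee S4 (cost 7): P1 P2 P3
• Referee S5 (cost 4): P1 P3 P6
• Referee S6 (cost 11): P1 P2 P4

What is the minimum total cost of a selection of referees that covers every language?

S1, S3, S5 together cover every language (S1 ∪ S3 ∪ S5 = {P1, P2, P3, P4, P5, P6}); total cost 4 + 10 + 4 = 18.
No covering selection has total cost below 18.

18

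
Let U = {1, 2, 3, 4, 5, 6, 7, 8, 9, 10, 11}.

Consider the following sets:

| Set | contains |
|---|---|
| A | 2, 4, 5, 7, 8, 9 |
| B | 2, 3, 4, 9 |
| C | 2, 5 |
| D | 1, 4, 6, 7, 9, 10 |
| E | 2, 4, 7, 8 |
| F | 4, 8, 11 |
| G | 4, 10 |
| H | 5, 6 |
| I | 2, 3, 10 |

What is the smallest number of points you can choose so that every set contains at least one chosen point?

3

T = {2, 4, 5} meets every set (each contains at least one member of T), and |T| = 3.
The sets F, H, I are pairwise disjoint, so any hitting set needs a separate point for each — at least 3. Hence 3 is optimal.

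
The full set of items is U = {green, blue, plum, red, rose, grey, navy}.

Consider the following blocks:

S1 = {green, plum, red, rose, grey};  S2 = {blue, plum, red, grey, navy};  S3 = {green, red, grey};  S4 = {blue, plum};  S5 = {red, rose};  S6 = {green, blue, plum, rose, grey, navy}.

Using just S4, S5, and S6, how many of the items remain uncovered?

0

Union of S4, S5, S6 = {green, blue, plum, red, rose, grey, navy} — that's every item, so 0 are uncovered.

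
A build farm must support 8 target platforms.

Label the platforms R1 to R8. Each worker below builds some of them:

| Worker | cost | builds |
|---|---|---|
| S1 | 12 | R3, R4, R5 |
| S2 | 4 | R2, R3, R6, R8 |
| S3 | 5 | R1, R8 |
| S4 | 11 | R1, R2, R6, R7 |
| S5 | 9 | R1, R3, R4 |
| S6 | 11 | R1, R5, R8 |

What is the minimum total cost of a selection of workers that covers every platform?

27

S1, S2, S4 together cover every platform (S1 ∪ S2 ∪ S4 = {R1, R2, R3, R4, R5, R6, R7, R8}); total cost 12 + 4 + 11 = 27.
The greedy pick S2, S5, S4, S6 costs 35; no covering selection beats 27.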